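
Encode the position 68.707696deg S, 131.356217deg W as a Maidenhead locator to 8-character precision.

Add 180° to longitude and 90° to latitude: 48.64378, 21.29230.
Field (20°×10°, letters A–R): 48.64378/20 → 2 → C, 21.29230/10 → 2 → C; chars CC.
Square (2°×1°, digits 0–9): 8.64378/2 → 4, 1.29230/1 → 1; chars 41.
Subsquare (5′×2.5′, letters a–x): 0.64378/0.0833333 → 7 → h, 0.29230/0.0416667 → 7 → h; chars hh.
Extended square (30″×15″, digits 0–9): 0.06045/0.00833333 → 7, 0.00064/0.00416667 → 0; chars 70.

CC41hh70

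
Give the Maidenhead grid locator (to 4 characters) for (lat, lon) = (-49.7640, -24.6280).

HE70

Offset from 180°W / 90°S: lon 155.37°, lat 40.24°.
Field: 155.37/20 → 7 → H, 40.24/10 → 4 → E; chars HE.
Square: 15.37/2 → 7, 0.24/1 → 0; chars 70.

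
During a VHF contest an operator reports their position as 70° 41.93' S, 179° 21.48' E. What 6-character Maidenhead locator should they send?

Shift to the Maidenhead origin (180°W, 90°S): lon 359.3580, lat 19.3012.
Field: 359.3580/20 → 17 → R, 19.3012/10 → 1 → B; chars RB.
Square: 19.3580/2 → 9, 9.3012/1 → 9; chars 99.
Subsquare: 1.3580/0.0833333 → 16 → q, 0.3012/0.0416667 → 7 → h; chars qh.

RB99qh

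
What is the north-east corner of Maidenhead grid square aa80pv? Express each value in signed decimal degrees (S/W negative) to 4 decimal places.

Field A=0, A=0: +0·20° lon, +0·10° lat → SW at lon -180°, lat -90°.
Square 8, 0: +8·2° lon, +0·1° lat → SW at lon -164°, lat -90°.
Subsquare p=15, v=21: +15·0.0833333° lon, +21·0.0416667° lat → SW at lon -162.75°, lat -89.125°.
Cell spans 0.0833333° lon × 0.0416667° lat. NE corner is SW corner plus one full cell.
latitude -89.0833, longitude -162.6667.

-89.0833, -162.6667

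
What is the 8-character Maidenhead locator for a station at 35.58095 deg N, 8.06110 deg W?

Shift to the Maidenhead origin (180°W, 90°S): lon 171.93890, lat 125.58095.
Field: lon ⌊171.93890/20⌋ = 8 → I; lat ⌊125.58095/10⌋ = 12 → M.
Square: lon ⌊11.93890/2⌋ = 5; lat ⌊5.58095/1⌋ = 5.
Subsquare: lon ⌊1.93890/0.0833333⌋ = 23 → x; lat ⌊0.58095/0.0416667⌋ = 13 → n.
Extended square: lon ⌊0.02223/0.00833333⌋ = 2; lat ⌊0.03928/0.00416667⌋ = 9.

IM55xn29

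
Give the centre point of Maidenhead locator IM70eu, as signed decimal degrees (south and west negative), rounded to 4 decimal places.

Field I=8, M=12: +8·20° lon, +12·10° lat → SW at lon -20°, lat 30°.
Square 7, 0: +7·2° lon, +0·1° lat → SW at lon -6°, lat 30°.
Subsquare e=4, u=20: +4·0.0833333° lon, +20·0.0416667° lat → SW at lon -5.66667°, lat 30.8333°.
Cell spans 0.0833333° lon × 0.0416667° lat. Centre is SW corner plus half of each.
latitude 30.8542, longitude -5.6250.

30.8542, -5.6250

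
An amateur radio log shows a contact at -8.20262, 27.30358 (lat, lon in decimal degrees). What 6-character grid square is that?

KI31pt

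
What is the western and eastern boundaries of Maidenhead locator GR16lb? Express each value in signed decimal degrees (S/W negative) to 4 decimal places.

-57.0833, -57.0000

Field G=6, R=17: +6·20° lon, +17·10° lat → SW at lon -60°, lat 80°.
Square 1, 6: +1·2° lon, +6·1° lat → SW at lon -58°, lat 86°.
Subsquare l=11, b=1: +11·0.0833333° lon, +1·0.0416667° lat → SW at lon -57.0833°, lat 86.0417°.
Cell spans 0.0833333° lon × 0.0416667° lat.
west -57.0833, east -57.0000.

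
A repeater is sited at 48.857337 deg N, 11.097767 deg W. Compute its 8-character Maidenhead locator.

Offset from 180°W / 90°S: lon 168.90223°, lat 138.85734°.
Field: 168.90223/20 → 8 → I, 138.85734/10 → 13 → N; chars IN.
Square: 8.90223/2 → 4, 8.85734/1 → 8; chars 48.
Subsquare: 0.90223/0.0833333 → 10 → k, 0.85734/0.0416667 → 20 → u; chars ku.
Extended square: 0.06890/0.00833333 → 8, 0.02400/0.00416667 → 5; chars 85.

IN48ku85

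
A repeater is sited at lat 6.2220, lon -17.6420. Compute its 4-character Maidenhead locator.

IJ16

Shift to the Maidenhead origin (180°W, 90°S): lon 162.36, lat 96.22.
Field: lon ⌊162.36/20⌋ = 8 → I; lat ⌊96.22/10⌋ = 9 → J.
Square: lon ⌊2.36/2⌋ = 1; lat ⌊6.22/1⌋ = 6.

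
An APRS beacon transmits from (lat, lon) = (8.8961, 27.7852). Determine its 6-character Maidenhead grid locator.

Offset from 180°W / 90°S: lon 207.7852°, lat 98.8961°.
Field: 207.7852/20 → 10 → K, 98.8961/10 → 9 → J; chars KJ.
Square: 7.7852/2 → 3, 8.8961/1 → 8; chars 38.
Subsquare: 1.7852/0.0833333 → 21 → v, 0.8961/0.0416667 → 21 → v; chars vv.

KJ38vv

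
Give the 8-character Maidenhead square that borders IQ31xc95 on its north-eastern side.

IQ41ac06

Longitude extended square 9; +1 → 10, wraps to 0, carry into subsquare.
Longitude subsquare x = 23; +1 → 24, wraps to 0 = a, carry into square.
Longitude square 3; +1 → 4.
Latitude extended square 5; +1 → 6.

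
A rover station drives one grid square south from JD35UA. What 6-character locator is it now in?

Latitude subsquare a = 0; −1 → -1, wraps to 23 = x, carry into square.
Latitude square 5; −1 → 4.
The longitude characters are unchanged.

JD34ux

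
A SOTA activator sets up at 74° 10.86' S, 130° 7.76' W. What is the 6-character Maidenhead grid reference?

Offset from 180°W / 90°S: lon 49.8707°, lat 15.8190°.
Field: 49.8707/20 → 2 → C, 15.8190/10 → 1 → B; chars CB.
Square: 9.8707/2 → 4, 5.8190/1 → 5; chars 45.
Subsquare: 1.8707/0.0833333 → 22 → w, 0.8190/0.0416667 → 19 → t; chars wt.

CB45wt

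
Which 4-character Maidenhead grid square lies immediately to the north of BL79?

BM70

Latitude square 9; +1 → 10, wraps to 0, carry into field.
Latitude field L = 11; +1 → 12 = M.
The longitude characters are unchanged.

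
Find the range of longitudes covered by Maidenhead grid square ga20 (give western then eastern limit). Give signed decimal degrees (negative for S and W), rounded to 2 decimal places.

-56.00, -54.00

Field G=6, A=0: +6·20° lon, +0·10° lat → SW at lon -60°, lat -90°.
Square 2, 0: +2·2° lon, +0·1° lat → SW at lon -56°, lat -90°.
Cell spans 2° lon × 1° lat.
west -56.00, east -54.00.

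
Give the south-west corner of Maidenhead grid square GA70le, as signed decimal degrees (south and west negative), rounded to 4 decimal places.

-89.8333, -45.0833

Field G=6, A=0: +6·20° lon, +0·10° lat → SW at lon -60°, lat -90°.
Square 7, 0: +7·2° lon, +0·1° lat → SW at lon -46°, lat -90°.
Subsquare l=11, e=4: +11·0.0833333° lon, +4·0.0416667° lat → SW at lon -45.0833°, lat -89.8333°.
latitude -89.8333, longitude -45.0833.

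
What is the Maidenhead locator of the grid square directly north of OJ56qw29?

OJ56qx20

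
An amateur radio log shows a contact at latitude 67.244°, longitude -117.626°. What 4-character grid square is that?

DP17

Shift to the Maidenhead origin (180°W, 90°S): lon 62.37, lat 157.24.
Field: lon ⌊62.37/20⌋ = 3 → D; lat ⌊157.24/10⌋ = 15 → P.
Square: lon ⌊2.37/2⌋ = 1; lat ⌊7.24/1⌋ = 7.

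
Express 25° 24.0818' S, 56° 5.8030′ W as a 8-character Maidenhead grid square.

Add 180° to longitude and 90° to latitude: 123.90328, 64.59864.
Field: lon ⌊123.90328/20⌋ = 6 → G; lat ⌊64.59864/10⌋ = 6 → G.
Square: lon ⌊3.90328/2⌋ = 1; lat ⌊4.59864/1⌋ = 4.
Subsquare: lon ⌊1.90328/0.0833333⌋ = 22 → w; lat ⌊0.59864/0.0416667⌋ = 14 → o.
Extended square: lon ⌊0.06995/0.00833333⌋ = 8; lat ⌊0.01530/0.00416667⌋ = 3.

GG14wo83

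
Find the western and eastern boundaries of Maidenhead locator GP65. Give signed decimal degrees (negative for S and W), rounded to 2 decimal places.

-48.00, -46.00

Field G=6, P=15: +6·20° lon, +15·10° lat → SW at lon -60°, lat 60°.
Square 6, 5: +6·2° lon, +5·1° lat → SW at lon -48°, lat 65°.
Cell spans 2° lon × 1° lat.
west -48.00, east -46.00.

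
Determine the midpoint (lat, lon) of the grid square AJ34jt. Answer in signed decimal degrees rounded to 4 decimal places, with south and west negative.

4.8125, -173.2083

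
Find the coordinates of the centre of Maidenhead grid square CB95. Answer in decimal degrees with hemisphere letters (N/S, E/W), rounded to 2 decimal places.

74.50° S, 121.00° W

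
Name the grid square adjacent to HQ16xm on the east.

HQ26am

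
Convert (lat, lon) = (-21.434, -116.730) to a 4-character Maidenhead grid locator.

DG18

Shift to the Maidenhead origin (180°W, 90°S): lon 63.27, lat 68.57.
Field (20°×10°, letters A–R): lon ⌊63.27/20⌋ = 3 → D; lat ⌊68.57/10⌋ = 6 → G.
Square (2°×1°, digits 0–9): lon ⌊3.27/2⌋ = 1; lat ⌊8.57/1⌋ = 8.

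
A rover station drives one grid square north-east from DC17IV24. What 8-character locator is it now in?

Longitude extended square 2; +1 → 3.
Latitude extended square 4; +1 → 5.

DC17iv35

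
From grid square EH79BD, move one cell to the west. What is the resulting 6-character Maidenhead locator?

EH79ad

Longitude subsquare b = 1; −1 → 0 = a.
The latitude characters are unchanged.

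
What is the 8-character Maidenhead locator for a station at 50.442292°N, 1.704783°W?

IO90dk56

Offset from 180°W / 90°S: lon 178.29522°, lat 140.44229°.
Field: 178.29522/20 → 8 → I, 140.44229/10 → 14 → O; chars IO.
Square: 18.29522/2 → 9, 0.44229/1 → 0; chars 90.
Subsquare: 0.29522/0.0833333 → 3 → d, 0.44229/0.0416667 → 10 → k; chars dk.
Extended square: 0.04522/0.00833333 → 5, 0.02563/0.00416667 → 6; chars 56.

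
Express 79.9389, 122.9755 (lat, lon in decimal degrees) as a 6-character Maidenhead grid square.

Add 180° to longitude and 90° to latitude: 302.9755, 169.9389.
Field (20°×10°, letters A–R): 302.9755/20 → 15 → P, 169.9389/10 → 16 → Q; chars PQ.
Square (2°×1°, digits 0–9): 2.9755/2 → 1, 9.9389/1 → 9; chars 19.
Subsquare (5′×2.5′, letters a–x): 0.9755/0.0833333 → 11 → l, 0.9389/0.0416667 → 22 → w; chars lw.

PQ19lw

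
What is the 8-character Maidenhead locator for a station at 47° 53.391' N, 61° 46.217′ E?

Shift to the Maidenhead origin (180°W, 90°S): lon 241.77028, lat 137.88985.
Field: lon ⌊241.77028/20⌋ = 12 → M; lat ⌊137.88985/10⌋ = 13 → N.
Square: lon ⌊1.77028/2⌋ = 0; lat ⌊7.88985/1⌋ = 7.
Subsquare: lon ⌊1.77028/0.0833333⌋ = 21 → v; lat ⌊0.88985/0.0416667⌋ = 21 → v.
Extended square: lon ⌊0.02028/0.00833333⌋ = 2; lat ⌊0.01485/0.00416667⌋ = 3.

MN07vv23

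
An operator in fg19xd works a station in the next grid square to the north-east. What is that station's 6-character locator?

FG29ae

Longitude subsquare x = 23; +1 → 24, wraps to 0 = a, carry into square.
Longitude square 1; +1 → 2.
Latitude subsquare d = 3; +1 → 4 = e.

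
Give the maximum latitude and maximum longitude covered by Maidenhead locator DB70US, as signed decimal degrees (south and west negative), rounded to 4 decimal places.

-79.2083, -104.2500

Field D=3, B=1: +3·20° lon, +1·10° lat → SW at lon -120°, lat -80°.
Square 7, 0: +7·2° lon, +0·1° lat → SW at lon -106°, lat -80°.
Subsquare u=20, s=18: +20·0.0833333° lon, +18·0.0416667° lat → SW at lon -104.333°, lat -79.25°.
Cell spans 0.0833333° lon × 0.0416667° lat. NE corner is SW corner plus one full cell.
latitude -79.2083, longitude -104.2500.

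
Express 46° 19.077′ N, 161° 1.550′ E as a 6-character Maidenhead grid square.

Shift to the Maidenhead origin (180°W, 90°S): lon 341.0258, lat 136.3179.
Field: lon ⌊341.0258/20⌋ = 17 → R; lat ⌊136.3179/10⌋ = 13 → N.
Square: lon ⌊1.0258/2⌋ = 0; lat ⌊6.3179/1⌋ = 6.
Subsquare: lon ⌊1.0258/0.0833333⌋ = 12 → m; lat ⌊0.3179/0.0416667⌋ = 7 → h.

RN06mh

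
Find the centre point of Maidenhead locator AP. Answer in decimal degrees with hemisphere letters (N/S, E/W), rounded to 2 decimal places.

65.00° N, 170.00° W

Field A=0, P=15: +0·20° lon, +15·10° lat → SW at lon -180°, lat 60°.
Cell spans 20° lon × 10° lat. Centre is SW corner plus half of each.
latitude 65.00° N, longitude 170.00° W.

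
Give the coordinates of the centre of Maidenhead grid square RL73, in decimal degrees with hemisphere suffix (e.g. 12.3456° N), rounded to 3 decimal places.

23.500° N, 175.000° E

Field R=17, L=11: +17·20° lon, +11·10° lat → SW at lon 160°, lat 20°.
Square 7, 3: +7·2° lon, +3·1° lat → SW at lon 174°, lat 23°.
Cell spans 2° lon × 1° lat. Centre is SW corner plus half of each.
latitude 23.500° N, longitude 175.000° E.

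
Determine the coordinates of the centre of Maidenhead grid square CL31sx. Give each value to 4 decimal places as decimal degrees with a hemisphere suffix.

21.9792° N, 132.4583° W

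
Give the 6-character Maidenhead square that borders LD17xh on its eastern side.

Longitude subsquare x = 23; +1 → 24, wraps to 0 = a, carry into square.
Longitude square 1; +1 → 2.
The latitude characters are unchanged.

LD27ah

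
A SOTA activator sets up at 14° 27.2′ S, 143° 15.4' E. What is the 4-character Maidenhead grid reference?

QH15

Shift to the Maidenhead origin (180°W, 90°S): lon 323.26, lat 75.55.
Field: 323.26/20 → 16 → Q, 75.55/10 → 7 → H; chars QH.
Square: 3.26/2 → 1, 5.55/1 → 5; chars 15.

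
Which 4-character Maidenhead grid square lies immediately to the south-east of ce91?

DE00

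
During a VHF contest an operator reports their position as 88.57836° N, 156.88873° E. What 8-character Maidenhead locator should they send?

QR88kn68

Shift to the Maidenhead origin (180°W, 90°S): lon 336.88873, lat 178.57836.
Field: 336.88873/20 → 16 → Q, 178.57836/10 → 17 → R; chars QR.
Square: 16.88873/2 → 8, 8.57836/1 → 8; chars 88.
Subsquare: 0.88873/0.0833333 → 10 → k, 0.57836/0.0416667 → 13 → n; chars kn.
Extended square: 0.05540/0.00833333 → 6, 0.03669/0.00416667 → 8; chars 68.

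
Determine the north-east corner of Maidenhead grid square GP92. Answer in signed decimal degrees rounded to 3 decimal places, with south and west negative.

Field G=6, P=15: +6·20° lon, +15·10° lat → SW at lon -60°, lat 60°.
Square 9, 2: +9·2° lon, +2·1° lat → SW at lon -42°, lat 62°.
Cell spans 2° lon × 1° lat. NE corner is SW corner plus one full cell.
latitude 63.000, longitude -40.000.

63.000, -40.000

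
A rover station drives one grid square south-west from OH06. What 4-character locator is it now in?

Longitude square 0; −1 → -1, wraps to 9, carry into field.
Longitude field O = 14; −1 → 13 = N.
Latitude square 6; −1 → 5.

NH95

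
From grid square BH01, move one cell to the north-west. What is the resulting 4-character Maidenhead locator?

AH92

Longitude square 0; −1 → -1, wraps to 9, carry into field.
Longitude field B = 1; −1 → 0 = A.
Latitude square 1; +1 → 2.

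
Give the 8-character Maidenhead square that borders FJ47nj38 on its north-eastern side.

FJ47nj49

Longitude extended square 3; +1 → 4.
Latitude extended square 8; +1 → 9.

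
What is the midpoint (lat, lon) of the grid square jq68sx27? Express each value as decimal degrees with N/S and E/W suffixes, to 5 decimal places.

Field J=9, Q=16: +9·20° lon, +16·10° lat → SW at lon 0°, lat 70°.
Square 6, 8: +6·2° lon, +8·1° lat → SW at lon 12°, lat 78°.
Subsquare s=18, x=23: +18·0.0833333° lon, +23·0.0416667° lat → SW at lon 13.5°, lat 78.9583°.
Extended square 2, 7: +2·0.00833333° lon, +7·0.00416667° lat → SW at lon 13.5167°, lat 78.9875°.
Cell spans 0.00833333° lon × 0.00416667° lat. Centre is SW corner plus half of each.
latitude 78.98958° N, longitude 13.52083° E.

78.98958° N, 13.52083° E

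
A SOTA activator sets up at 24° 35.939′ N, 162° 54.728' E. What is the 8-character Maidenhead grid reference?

Offset from 180°W / 90°S: lon 342.91213°, lat 114.59898°.
Field: 342.91213/20 → 17 → R, 114.59898/10 → 11 → L; chars RL.
Square: 2.91213/2 → 1, 4.59898/1 → 4; chars 14.
Subsquare: 0.91213/0.0833333 → 10 → k, 0.59898/0.0416667 → 14 → o; chars ko.
Extended square: 0.07880/0.00833333 → 9, 0.01565/0.00416667 → 3; chars 93.

RL14ko93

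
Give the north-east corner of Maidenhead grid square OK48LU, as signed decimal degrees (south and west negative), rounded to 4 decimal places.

Field O=14, K=10: +14·20° lon, +10·10° lat → SW at lon 100°, lat 10°.
Square 4, 8: +4·2° lon, +8·1° lat → SW at lon 108°, lat 18°.
Subsquare l=11, u=20: +11·0.0833333° lon, +20·0.0416667° lat → SW at lon 108.917°, lat 18.8333°.
Cell spans 0.0833333° lon × 0.0416667° lat. NE corner is SW corner plus one full cell.
latitude 18.8750, longitude 109.0000.

18.8750, 109.0000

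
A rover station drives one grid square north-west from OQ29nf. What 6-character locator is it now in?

OQ29mg

Longitude subsquare n = 13; −1 → 12 = m.
Latitude subsquare f = 5; +1 → 6 = g.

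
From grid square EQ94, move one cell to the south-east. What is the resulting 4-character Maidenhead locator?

FQ03

Longitude square 9; +1 → 10, wraps to 0, carry into field.
Longitude field E = 4; +1 → 5 = F.
Latitude square 4; −1 → 3.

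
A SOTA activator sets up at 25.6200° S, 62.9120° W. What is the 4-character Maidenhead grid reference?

FG84

Offset from 180°W / 90°S: lon 117.09°, lat 64.38°.
Field: lon ⌊117.09/20⌋ = 5 → F; lat ⌊64.38/10⌋ = 6 → G.
Square: lon ⌊17.09/2⌋ = 8; lat ⌊4.38/1⌋ = 4.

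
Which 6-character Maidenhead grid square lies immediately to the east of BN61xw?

BN71aw

Longitude subsquare x = 23; +1 → 24, wraps to 0 = a, carry into square.
Longitude square 6; +1 → 7.
The latitude characters are unchanged.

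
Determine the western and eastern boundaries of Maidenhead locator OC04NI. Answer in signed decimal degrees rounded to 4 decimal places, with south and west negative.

101.0833, 101.1667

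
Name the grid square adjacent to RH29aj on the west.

RH19xj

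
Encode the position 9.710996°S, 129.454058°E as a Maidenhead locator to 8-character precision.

PI40rg49

Offset from 180°W / 90°S: lon 309.45406°, lat 80.28900°.
Field (20°×10°, letters A–R): lon ⌊309.45406/20⌋ = 15 → P; lat ⌊80.28900/10⌋ = 8 → I.
Square (2°×1°, digits 0–9): lon ⌊9.45406/2⌋ = 4; lat ⌊0.28900/1⌋ = 0.
Subsquare (5′×2.5′, letters a–x): lon ⌊1.45406/0.0833333⌋ = 17 → r; lat ⌊0.28900/0.0416667⌋ = 6 → g.
Extended square (30″×15″, digits 0–9): lon ⌊0.03739/0.00833333⌋ = 4; lat ⌊0.03900/0.00416667⌋ = 9.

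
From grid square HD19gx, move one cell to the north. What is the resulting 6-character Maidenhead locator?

Latitude subsquare x = 23; +1 → 24, wraps to 0 = a, carry into square.
Latitude square 9; +1 → 10, wraps to 0, carry into field.
Latitude field D = 3; +1 → 4 = E.
The longitude characters are unchanged.

HE10ga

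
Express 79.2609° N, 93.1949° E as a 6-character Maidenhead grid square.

Shift to the Maidenhead origin (180°W, 90°S): lon 273.1949, lat 169.2609.
Field (20°×10°, letters A–R): 273.1949/20 → 13 → N, 169.2609/10 → 16 → Q; chars NQ.
Square (2°×1°, digits 0–9): 13.1949/2 → 6, 9.2609/1 → 9; chars 69.
Subsquare (5′×2.5′, letters a–x): 1.1949/0.0833333 → 14 → o, 0.2609/0.0416667 → 6 → g; chars og.

NQ69og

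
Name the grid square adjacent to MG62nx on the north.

MG63na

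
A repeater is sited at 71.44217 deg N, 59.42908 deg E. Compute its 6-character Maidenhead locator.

LQ91rk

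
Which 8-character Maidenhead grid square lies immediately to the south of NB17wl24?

Latitude extended square 4; −1 → 3.
The longitude characters are unchanged.

NB17wl23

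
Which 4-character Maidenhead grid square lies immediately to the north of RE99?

Latitude square 9; +1 → 10, wraps to 0, carry into field.
Latitude field E = 4; +1 → 5 = F.
The longitude characters are unchanged.

RF90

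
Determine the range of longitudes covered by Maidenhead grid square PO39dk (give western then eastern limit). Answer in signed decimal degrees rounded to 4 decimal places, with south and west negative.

126.2500, 126.3333

Field P=15, O=14: +15·20° lon, +14·10° lat → SW at lon 120°, lat 50°.
Square 3, 9: +3·2° lon, +9·1° lat → SW at lon 126°, lat 59°.
Subsquare d=3, k=10: +3·0.0833333° lon, +10·0.0416667° lat → SW at lon 126.25°, lat 59.4167°.
Cell spans 0.0833333° lon × 0.0416667° lat.
west 126.2500, east 126.3333.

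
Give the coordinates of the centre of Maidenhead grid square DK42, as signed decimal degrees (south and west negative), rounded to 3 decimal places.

12.500, -111.000

Field D=3, K=10: +3·20° lon, +10·10° lat → SW at lon -120°, lat 10°.
Square 4, 2: +4·2° lon, +2·1° lat → SW at lon -112°, lat 12°.
Cell spans 2° lon × 1° lat. Centre is SW corner plus half of each.
latitude 12.500, longitude -111.000.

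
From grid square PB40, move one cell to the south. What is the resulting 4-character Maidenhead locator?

PA49

Latitude square 0; −1 → -1, wraps to 9, carry into field.
Latitude field B = 1; −1 → 0 = A.
The longitude characters are unchanged.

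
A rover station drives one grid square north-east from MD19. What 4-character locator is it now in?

Longitude square 1; +1 → 2.
Latitude square 9; +1 → 10, wraps to 0, carry into field.
Latitude field D = 3; +1 → 4 = E.

ME20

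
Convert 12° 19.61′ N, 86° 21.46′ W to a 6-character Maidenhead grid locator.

EK62th

Offset from 180°W / 90°S: lon 93.6423°, lat 102.3268°.
Field (20°×10°, letters A–R): 93.6423/20 → 4 → E, 102.3268/10 → 10 → K; chars EK.
Square (2°×1°, digits 0–9): 13.6423/2 → 6, 2.3268/1 → 2; chars 62.
Subsquare (5′×2.5′, letters a–x): 1.6423/0.0833333 → 19 → t, 0.3268/0.0416667 → 7 → h; chars th.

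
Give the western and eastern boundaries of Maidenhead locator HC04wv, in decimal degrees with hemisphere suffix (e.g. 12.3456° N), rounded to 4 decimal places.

38.1667° W, 38.0833° W

Field H=7, C=2: +7·20° lon, +2·10° lat → SW at lon -40°, lat -70°.
Square 0, 4: +0·2° lon, +4·1° lat → SW at lon -40°, lat -66°.
Subsquare w=22, v=21: +22·0.0833333° lon, +21·0.0416667° lat → SW at lon -38.1667°, lat -65.125°.
Cell spans 0.0833333° lon × 0.0416667° lat.
west 38.1667° W, east 38.0833° W.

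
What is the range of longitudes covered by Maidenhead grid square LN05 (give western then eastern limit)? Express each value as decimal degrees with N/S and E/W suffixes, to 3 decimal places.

40.000° E, 42.000° E

Field L=11, N=13: +11·20° lon, +13·10° lat → SW at lon 40°, lat 40°.
Square 0, 5: +0·2° lon, +5·1° lat → SW at lon 40°, lat 45°.
Cell spans 2° lon × 1° lat.
west 40.000° E, east 42.000° E.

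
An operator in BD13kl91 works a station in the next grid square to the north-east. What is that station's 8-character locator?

BD13ll02

Longitude extended square 9; +1 → 10, wraps to 0, carry into subsquare.
Longitude subsquare k = 10; +1 → 11 = l.
Latitude extended square 1; +1 → 2.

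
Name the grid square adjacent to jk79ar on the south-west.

JK69xq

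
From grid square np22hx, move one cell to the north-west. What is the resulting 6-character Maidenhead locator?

NP23ga

Longitude subsquare h = 7; −1 → 6 = g.
Latitude subsquare x = 23; +1 → 24, wraps to 0 = a, carry into square.
Latitude square 2; +1 → 3.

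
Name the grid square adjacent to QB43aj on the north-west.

Longitude subsquare a = 0; −1 → -1, wraps to 23 = x, carry into square.
Longitude square 4; −1 → 3.
Latitude subsquare j = 9; +1 → 10 = k.

QB33xk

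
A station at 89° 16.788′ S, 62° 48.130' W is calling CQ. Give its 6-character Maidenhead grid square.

Shift to the Maidenhead origin (180°W, 90°S): lon 117.1978, lat 0.7202.
Field: 117.1978/20 → 5 → F, 0.7202/10 → 0 → A; chars FA.
Square: 17.1978/2 → 8, 0.7202/1 → 0; chars 80.
Subsquare: 1.1978/0.0833333 → 14 → o, 0.7202/0.0416667 → 17 → r; chars or.

FA80or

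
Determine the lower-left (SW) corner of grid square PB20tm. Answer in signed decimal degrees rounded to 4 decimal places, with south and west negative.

Field P=15, B=1: +15·20° lon, +1·10° lat → SW at lon 120°, lat -80°.
Square 2, 0: +2·2° lon, +0·1° lat → SW at lon 124°, lat -80°.
Subsquare t=19, m=12: +19·0.0833333° lon, +12·0.0416667° lat → SW at lon 125.583°, lat -79.5°.
latitude -79.5000, longitude 125.5833.

-79.5000, 125.5833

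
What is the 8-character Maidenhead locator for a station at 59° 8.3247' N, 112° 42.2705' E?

Add 180° to longitude and 90° to latitude: 292.70451, 149.13875.
Field: lon ⌊292.70451/20⌋ = 14 → O; lat ⌊149.13875/10⌋ = 14 → O.
Square: lon ⌊12.70451/2⌋ = 6; lat ⌊9.13875/1⌋ = 9.
Subsquare: lon ⌊0.70451/0.0833333⌋ = 8 → i; lat ⌊0.13875/0.0416667⌋ = 3 → d.
Extended square: lon ⌊0.03784/0.00833333⌋ = 4; lat ⌊0.01375/0.00416667⌋ = 3.

OO69id43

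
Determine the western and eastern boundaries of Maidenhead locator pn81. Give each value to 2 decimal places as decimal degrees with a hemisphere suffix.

136.00° E, 138.00° E

Field P=15, N=13: +15·20° lon, +13·10° lat → SW at lon 120°, lat 40°.
Square 8, 1: +8·2° lon, +1·1° lat → SW at lon 136°, lat 41°.
Cell spans 2° lon × 1° lat.
west 136.00° E, east 138.00° E.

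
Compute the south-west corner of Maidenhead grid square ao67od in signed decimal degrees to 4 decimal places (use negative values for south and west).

57.1250, -166.8333

Field A=0, O=14: +0·20° lon, +14·10° lat → SW at lon -180°, lat 50°.
Square 6, 7: +6·2° lon, +7·1° lat → SW at lon -168°, lat 57°.
Subsquare o=14, d=3: +14·0.0833333° lon, +3·0.0416667° lat → SW at lon -166.833°, lat 57.125°.
latitude 57.1250, longitude -166.8333.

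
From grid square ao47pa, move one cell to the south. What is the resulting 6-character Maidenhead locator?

Latitude subsquare a = 0; −1 → -1, wraps to 23 = x, carry into square.
Latitude square 7; −1 → 6.
The longitude characters are unchanged.

AO46px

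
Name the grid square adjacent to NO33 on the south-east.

NO42

Longitude square 3; +1 → 4.
Latitude square 3; −1 → 2.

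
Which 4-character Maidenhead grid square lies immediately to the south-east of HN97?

Longitude square 9; +1 → 10, wraps to 0, carry into field.
Longitude field H = 7; +1 → 8 = I.
Latitude square 7; −1 → 6.

IN06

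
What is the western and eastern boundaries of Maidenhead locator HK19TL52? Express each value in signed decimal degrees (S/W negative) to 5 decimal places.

-36.37500, -36.36667

Field H=7, K=10: +7·20° lon, +10·10° lat → SW at lon -40°, lat 10°.
Square 1, 9: +1·2° lon, +9·1° lat → SW at lon -38°, lat 19°.
Subsquare t=19, l=11: +19·0.0833333° lon, +11·0.0416667° lat → SW at lon -36.4167°, lat 19.4583°.
Extended square 5, 2: +5·0.00833333° lon, +2·0.00416667° lat → SW at lon -36.375°, lat 19.4667°.
Cell spans 0.00833333° lon × 0.00416667° lat.
west -36.37500, east -36.36667.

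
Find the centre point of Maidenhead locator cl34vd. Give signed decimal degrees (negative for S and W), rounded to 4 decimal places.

24.1458, -132.2083

Field C=2, L=11: +2·20° lon, +11·10° lat → SW at lon -140°, lat 20°.
Square 3, 4: +3·2° lon, +4·1° lat → SW at lon -134°, lat 24°.
Subsquare v=21, d=3: +21·0.0833333° lon, +3·0.0416667° lat → SW at lon -132.25°, lat 24.125°.
Cell spans 0.0833333° lon × 0.0416667° lat. Centre is SW corner plus half of each.
latitude 24.1458, longitude -132.2083.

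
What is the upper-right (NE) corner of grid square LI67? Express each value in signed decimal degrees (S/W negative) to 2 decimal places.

-2.00, 54.00

Field L=11, I=8: +11·20° lon, +8·10° lat → SW at lon 40°, lat -10°.
Square 6, 7: +6·2° lon, +7·1° lat → SW at lon 52°, lat -3°.
Cell spans 2° lon × 1° lat. NE corner is SW corner plus one full cell.
latitude -2.00, longitude 54.00.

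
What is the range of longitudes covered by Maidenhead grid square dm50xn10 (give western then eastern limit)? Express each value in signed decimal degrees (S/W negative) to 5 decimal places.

Field D=3, M=12: +3·20° lon, +12·10° lat → SW at lon -120°, lat 30°.
Square 5, 0: +5·2° lon, +0·1° lat → SW at lon -110°, lat 30°.
Subsquare x=23, n=13: +23·0.0833333° lon, +13·0.0416667° lat → SW at lon -108.083°, lat 30.5417°.
Extended square 1, 0: +1·0.00833333° lon, +0·0.00416667° lat → SW at lon -108.075°, lat 30.5417°.
Cell spans 0.00833333° lon × 0.00416667° lat.
west -108.07500, east -108.06667.

-108.07500, -108.06667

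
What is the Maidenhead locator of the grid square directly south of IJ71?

IJ70

Latitude square 1; −1 → 0.
The longitude characters are unchanged.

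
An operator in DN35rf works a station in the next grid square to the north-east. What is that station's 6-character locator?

DN35sg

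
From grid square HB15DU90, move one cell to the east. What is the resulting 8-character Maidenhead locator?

HB15eu00

Longitude extended square 9; +1 → 10, wraps to 0, carry into subsquare.
Longitude subsquare d = 3; +1 → 4 = e.
The latitude characters are unchanged.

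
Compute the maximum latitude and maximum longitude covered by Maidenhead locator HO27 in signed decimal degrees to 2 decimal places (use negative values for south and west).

58.00, -34.00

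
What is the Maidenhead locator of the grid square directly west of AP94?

Longitude square 9; −1 → 8.
The latitude characters are unchanged.

AP84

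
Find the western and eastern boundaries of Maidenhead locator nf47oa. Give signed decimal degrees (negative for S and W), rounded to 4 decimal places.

89.1667, 89.2500

Field N=13, F=5: +13·20° lon, +5·10° lat → SW at lon 80°, lat -40°.
Square 4, 7: +4·2° lon, +7·1° lat → SW at lon 88°, lat -33°.
Subsquare o=14, a=0: +14·0.0833333° lon, +0·0.0416667° lat → SW at lon 89.1667°, lat -33°.
Cell spans 0.0833333° lon × 0.0416667° lat.
west 89.1667, east 89.2500.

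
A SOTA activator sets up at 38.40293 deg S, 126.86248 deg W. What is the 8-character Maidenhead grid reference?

Add 180° to longitude and 90° to latitude: 53.13752, 51.59707.
Field (20°×10°, letters A–R): 53.13752/20 → 2 → C, 51.59707/10 → 5 → F; chars CF.
Square (2°×1°, digits 0–9): 13.13752/2 → 6, 1.59707/1 → 1; chars 61.
Subsquare (5′×2.5′, letters a–x): 1.13752/0.0833333 → 13 → n, 0.59707/0.0416667 → 14 → o; chars no.
Extended square (30″×15″, digits 0–9): 0.05419/0.00833333 → 6, 0.01374/0.00416667 → 3; chars 63.

CF61no63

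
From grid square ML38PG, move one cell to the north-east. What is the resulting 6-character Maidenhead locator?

Longitude subsquare p = 15; +1 → 16 = q.
Latitude subsquare g = 6; +1 → 7 = h.

ML38qh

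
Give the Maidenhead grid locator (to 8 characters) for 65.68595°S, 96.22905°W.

EC14vh25

Offset from 180°W / 90°S: lon 83.77095°, lat 24.31405°.
Field: lon ⌊83.77095/20⌋ = 4 → E; lat ⌊24.31405/10⌋ = 2 → C.
Square: lon ⌊3.77095/2⌋ = 1; lat ⌊4.31405/1⌋ = 4.
Subsquare: lon ⌊1.77095/0.0833333⌋ = 21 → v; lat ⌊0.31405/0.0416667⌋ = 7 → h.
Extended square: lon ⌊0.02095/0.00833333⌋ = 2; lat ⌊0.02238/0.00416667⌋ = 5.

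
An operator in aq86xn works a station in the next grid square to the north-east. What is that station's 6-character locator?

AQ96ao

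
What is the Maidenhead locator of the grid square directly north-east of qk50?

Longitude square 5; +1 → 6.
Latitude square 0; +1 → 1.

QK61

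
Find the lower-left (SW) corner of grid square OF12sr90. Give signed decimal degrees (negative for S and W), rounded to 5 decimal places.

-37.29167, 103.57500

Field O=14, F=5: +14·20° lon, +5·10° lat → SW at lon 100°, lat -40°.
Square 1, 2: +1·2° lon, +2·1° lat → SW at lon 102°, lat -38°.
Subsquare s=18, r=17: +18·0.0833333° lon, +17·0.0416667° lat → SW at lon 103.5°, lat -37.2917°.
Extended square 9, 0: +9·0.00833333° lon, +0·0.00416667° lat → SW at lon 103.575°, lat -37.2917°.
latitude -37.29167, longitude 103.57500.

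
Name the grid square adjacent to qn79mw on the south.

QN79mv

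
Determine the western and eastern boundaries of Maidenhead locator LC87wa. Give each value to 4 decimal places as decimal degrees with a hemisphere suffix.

57.8333° E, 57.9167° E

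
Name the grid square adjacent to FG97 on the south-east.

GG06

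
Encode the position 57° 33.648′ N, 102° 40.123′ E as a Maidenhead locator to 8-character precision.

OO17in04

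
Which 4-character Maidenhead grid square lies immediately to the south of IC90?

Latitude square 0; −1 → -1, wraps to 9, carry into field.
Latitude field C = 2; −1 → 1 = B.
The longitude characters are unchanged.

IB99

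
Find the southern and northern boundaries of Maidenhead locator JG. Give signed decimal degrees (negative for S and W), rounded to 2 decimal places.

Field J=9, G=6: +9·20° lon, +6·10° lat → SW at lon 0°, lat -30°.
Cell spans 20° lon × 10° lat.
south -30.00, north -20.00.

-30.00, -20.00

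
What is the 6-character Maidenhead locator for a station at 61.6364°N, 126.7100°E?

Shift to the Maidenhead origin (180°W, 90°S): lon 306.7100, lat 151.6364.
Field: lon ⌊306.7100/20⌋ = 15 → P; lat ⌊151.6364/10⌋ = 15 → P.
Square: lon ⌊6.7100/2⌋ = 3; lat ⌊1.6364/1⌋ = 1.
Subsquare: lon ⌊0.7100/0.0833333⌋ = 8 → i; lat ⌊0.6364/0.0416667⌋ = 15 → p.

PP31ip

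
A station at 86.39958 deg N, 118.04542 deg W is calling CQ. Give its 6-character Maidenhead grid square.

Shift to the Maidenhead origin (180°W, 90°S): lon 61.9546, lat 176.3996.
Field: lon ⌊61.9546/20⌋ = 3 → D; lat ⌊176.3996/10⌋ = 17 → R.
Square: lon ⌊1.9546/2⌋ = 0; lat ⌊6.3996/1⌋ = 6.
Subsquare: lon ⌊1.9546/0.0833333⌋ = 23 → x; lat ⌊0.3996/0.0416667⌋ = 9 → j.

DR06xj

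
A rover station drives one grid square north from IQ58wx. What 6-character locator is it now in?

Latitude subsquare x = 23; +1 → 24, wraps to 0 = a, carry into square.
Latitude square 8; +1 → 9.
The longitude characters are unchanged.

IQ59wa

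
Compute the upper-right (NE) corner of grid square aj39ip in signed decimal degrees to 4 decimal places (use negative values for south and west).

9.6667, -173.2500

Field A=0, J=9: +0·20° lon, +9·10° lat → SW at lon -180°, lat 0°.
Square 3, 9: +3·2° lon, +9·1° lat → SW at lon -174°, lat 9°.
Subsquare i=8, p=15: +8·0.0833333° lon, +15·0.0416667° lat → SW at lon -173.333°, lat 9.625°.
Cell spans 0.0833333° lon × 0.0416667° lat. NE corner is SW corner plus one full cell.
latitude 9.6667, longitude -173.2500.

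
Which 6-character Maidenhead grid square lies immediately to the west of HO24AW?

HO14xw

Longitude subsquare a = 0; −1 → -1, wraps to 23 = x, carry into square.
Longitude square 2; −1 → 1.
The latitude characters are unchanged.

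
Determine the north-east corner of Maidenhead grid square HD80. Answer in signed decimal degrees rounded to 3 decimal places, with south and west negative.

Field H=7, D=3: +7·20° lon, +3·10° lat → SW at lon -40°, lat -60°.
Square 8, 0: +8·2° lon, +0·1° lat → SW at lon -24°, lat -60°.
Cell spans 2° lon × 1° lat. NE corner is SW corner plus one full cell.
latitude -59.000, longitude -22.000.

-59.000, -22.000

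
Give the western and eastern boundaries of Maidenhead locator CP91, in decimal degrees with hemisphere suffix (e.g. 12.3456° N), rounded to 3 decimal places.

Field C=2, P=15: +2·20° lon, +15·10° lat → SW at lon -140°, lat 60°.
Square 9, 1: +9·2° lon, +1·1° lat → SW at lon -122°, lat 61°.
Cell spans 2° lon × 1° lat.
west 122.000° W, east 120.000° W.

122.000° W, 120.000° W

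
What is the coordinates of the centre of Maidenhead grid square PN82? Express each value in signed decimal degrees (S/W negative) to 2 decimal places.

42.50, 137.00

Field P=15, N=13: +15·20° lon, +13·10° lat → SW at lon 120°, lat 40°.
Square 8, 2: +8·2° lon, +2·1° lat → SW at lon 136°, lat 42°.
Cell spans 2° lon × 1° lat. Centre is SW corner plus half of each.
latitude 42.50, longitude 137.00.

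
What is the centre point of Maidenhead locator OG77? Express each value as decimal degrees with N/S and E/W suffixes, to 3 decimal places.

Field O=14, G=6: +14·20° lon, +6·10° lat → SW at lon 100°, lat -30°.
Square 7, 7: +7·2° lon, +7·1° lat → SW at lon 114°, lat -23°.
Cell spans 2° lon × 1° lat. Centre is SW corner plus half of each.
latitude 22.500° S, longitude 115.000° E.

22.500° S, 115.000° E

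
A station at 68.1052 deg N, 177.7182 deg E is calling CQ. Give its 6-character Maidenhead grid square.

RP88uc

Shift to the Maidenhead origin (180°W, 90°S): lon 357.7182, lat 158.1052.
Field: lon ⌊357.7182/20⌋ = 17 → R; lat ⌊158.1052/10⌋ = 15 → P.
Square: lon ⌊17.7182/2⌋ = 8; lat ⌊8.1052/1⌋ = 8.
Subsquare: lon ⌊1.7182/0.0833333⌋ = 20 → u; lat ⌊0.1052/0.0416667⌋ = 2 → c.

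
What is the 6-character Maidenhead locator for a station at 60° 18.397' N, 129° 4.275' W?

CP50lh

Add 180° to longitude and 90° to latitude: 50.9288, 150.3066.
Field (20°×10°, letters A–R): lon ⌊50.9288/20⌋ = 2 → C; lat ⌊150.3066/10⌋ = 15 → P.
Square (2°×1°, digits 0–9): lon ⌊10.9288/2⌋ = 5; lat ⌊0.3066/1⌋ = 0.
Subsquare (5′×2.5′, letters a–x): lon ⌊0.9288/0.0833333⌋ = 11 → l; lat ⌊0.3066/0.0416667⌋ = 7 → h.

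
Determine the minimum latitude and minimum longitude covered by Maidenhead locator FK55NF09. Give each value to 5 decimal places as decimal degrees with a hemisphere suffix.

Field F=5, K=10: +5·20° lon, +10·10° lat → SW at lon -80°, lat 10°.
Square 5, 5: +5·2° lon, +5·1° lat → SW at lon -70°, lat 15°.
Subsquare n=13, f=5: +13·0.0833333° lon, +5·0.0416667° lat → SW at lon -68.9167°, lat 15.2083°.
Extended square 0, 9: +0·0.00833333° lon, +9·0.00416667° lat → SW at lon -68.9167°, lat 15.2458°.
latitude 15.24583° N, longitude 68.91667° W.

15.24583° N, 68.91667° W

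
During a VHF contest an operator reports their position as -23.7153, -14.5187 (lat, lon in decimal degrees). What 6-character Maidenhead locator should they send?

IG26rg

Shift to the Maidenhead origin (180°W, 90°S): lon 165.4813, lat 66.2847.
Field: 165.4813/20 → 8 → I, 66.2847/10 → 6 → G; chars IG.
Square: 5.4813/2 → 2, 6.2847/1 → 6; chars 26.
Subsquare: 1.4813/0.0833333 → 17 → r, 0.2847/0.0416667 → 6 → g; chars rg.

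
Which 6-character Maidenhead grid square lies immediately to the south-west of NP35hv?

Longitude subsquare h = 7; −1 → 6 = g.
Latitude subsquare v = 21; −1 → 20 = u.

NP35gu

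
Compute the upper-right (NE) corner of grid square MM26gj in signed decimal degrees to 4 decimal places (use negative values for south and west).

Field M=12, M=12: +12·20° lon, +12·10° lat → SW at lon 60°, lat 30°.
Square 2, 6: +2·2° lon, +6·1° lat → SW at lon 64°, lat 36°.
Subsquare g=6, j=9: +6·0.0833333° lon, +9·0.0416667° lat → SW at lon 64.5°, lat 36.375°.
Cell spans 0.0833333° lon × 0.0416667° lat. NE corner is SW corner plus one full cell.
latitude 36.4167, longitude 64.5833.

36.4167, 64.5833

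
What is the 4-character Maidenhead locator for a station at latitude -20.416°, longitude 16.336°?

JG89

Offset from 180°W / 90°S: lon 196.34°, lat 69.58°.
Field (20°×10°, letters A–R): 196.34/20 → 9 → J, 69.58/10 → 6 → G; chars JG.
Square (2°×1°, digits 0–9): 16.34/2 → 8, 9.58/1 → 9; chars 89.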